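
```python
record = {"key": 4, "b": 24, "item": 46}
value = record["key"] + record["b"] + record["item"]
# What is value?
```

Trace:
`record = {"key": 4, "b": 24, "item": 46}` → record = {'key': 4, 'b': 24, 'item': 46}
`value = record["key"] + record["b"] + record["item"]` → value = 74
So value = 74

Answer: 74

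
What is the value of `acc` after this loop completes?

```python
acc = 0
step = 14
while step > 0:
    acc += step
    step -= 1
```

Sum 14 down to 1
`acc` takes the values: 0 → 14 → 27 → 39 → 50 → 60 → 69 → 77 → 84 → 90 → 95 → 99 → 102 → 104 → 105

Answer: 105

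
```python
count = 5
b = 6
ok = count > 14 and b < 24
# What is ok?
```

Trace:
`count = 5` → count = 5
`b = 6` → b = 6
`ok = count > 14 and b < 24` → ok = False
So ok = False

Answer: False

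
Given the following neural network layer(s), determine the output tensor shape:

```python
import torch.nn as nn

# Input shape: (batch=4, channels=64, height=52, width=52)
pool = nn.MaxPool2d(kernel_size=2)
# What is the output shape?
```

Input: (4, 64, 52, 52) -> Output: (4, 64, 26, 26)

Answer: (4, 64, 26, 26)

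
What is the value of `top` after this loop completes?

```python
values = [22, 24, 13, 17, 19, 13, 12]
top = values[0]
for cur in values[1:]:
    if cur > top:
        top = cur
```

Maximum of [22, 24, 13, 17, 19, 13, 12]
`top` takes the values: 22 → 24

Answer: 24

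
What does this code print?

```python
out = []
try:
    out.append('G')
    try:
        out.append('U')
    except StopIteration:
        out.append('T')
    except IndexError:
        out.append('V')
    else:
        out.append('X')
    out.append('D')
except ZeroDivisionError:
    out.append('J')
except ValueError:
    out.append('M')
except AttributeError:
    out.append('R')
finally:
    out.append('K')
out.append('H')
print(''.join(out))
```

Execution trace: 'G' (try body) → 'U' (inner try body, no exception) → 'X' (inner else) → 'D' (try body, no exception) → 'K' (finally) → 'H' (after the try/except). Output: GUXDKH

Answer: GUXDKH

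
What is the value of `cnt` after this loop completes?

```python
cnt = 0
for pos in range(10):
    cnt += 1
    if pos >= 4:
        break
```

Loop breaks when pos reaches 4, cnt is 5
`cnt` takes the values: 0 → 1 → 2 → 3 → 4 → 5

Answer: 5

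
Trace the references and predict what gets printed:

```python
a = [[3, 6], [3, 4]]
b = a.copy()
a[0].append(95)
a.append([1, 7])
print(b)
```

Key concept: shallow copy with nested lists.
Step by step:
`a = [[3, 6], [3, 4]]` → a = [[3, 6], [3, 4]]
`b = a.copy()` → b = [[3, 6], [3, 4]]
`a[0].append(95)` → a = [[3, 6, 95], [3, 4]]; b = [[3, 6, 95], [3, 4]]
`a.append([1, 7])` → a = [[3, 6, 95], [3, 4], [1, 7]]
`print(b)` → prints [[3, 6, 95], [3, 4]]

Answer: [[3, 6, 95], [3, 4]]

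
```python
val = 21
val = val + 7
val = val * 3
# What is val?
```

Trace:
`val = 21` → val = 21
`val = val + 7` → val = 28
`val = val * 3` → val = 84
So val = 84

Answer: 84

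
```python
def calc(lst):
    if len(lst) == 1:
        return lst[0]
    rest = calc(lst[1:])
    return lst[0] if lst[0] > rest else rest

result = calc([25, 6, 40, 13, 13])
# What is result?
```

Recursive max over [25, 6, 40, 13, 13] = 40

Answer: 40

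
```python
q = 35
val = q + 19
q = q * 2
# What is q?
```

Trace:
`q = 35` → q = 35
`val = q + 19` → val = 54
`q = q * 2` → q = 70
So q = 70

Answer: 70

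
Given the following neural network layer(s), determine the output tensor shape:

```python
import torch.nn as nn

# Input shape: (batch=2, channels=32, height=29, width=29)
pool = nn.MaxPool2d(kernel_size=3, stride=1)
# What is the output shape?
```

Input: (2, 32, 29, 29) -> Output: (2, 32, 27, 27)

Answer: (2, 32, 27, 27)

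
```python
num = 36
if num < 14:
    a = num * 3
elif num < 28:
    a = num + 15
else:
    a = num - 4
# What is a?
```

Trace:
`num = 36` → num = 36
`if num < 14: ...` → num < 14 is False, num < 28 is False, take else branch → a = 32
So a = 32

Answer: 32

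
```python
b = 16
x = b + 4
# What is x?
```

Trace:
`b = 16` → b = 16
`x = b + 4` → x = 20
So x = 20

Answer: 20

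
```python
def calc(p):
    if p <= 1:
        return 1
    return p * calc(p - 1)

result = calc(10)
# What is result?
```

calc(10) = 10 * 9 * 8 * 7 * 6 * 5 * 4 * 3 * 2 * 1 = 3628800

Answer: 3628800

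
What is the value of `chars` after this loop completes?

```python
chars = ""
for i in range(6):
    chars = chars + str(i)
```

Concatenate digits 0 to 5
`chars` takes the values: "" → "0" → "01" → "012" → "0123" → "01234" → "012345"

Answer: "012345"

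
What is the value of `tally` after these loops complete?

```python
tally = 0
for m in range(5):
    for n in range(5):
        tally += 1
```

5 * 5 = 25
`tally` takes the values: 0 → 1 → 2 → 3 → 4 → 5 → 6 → 7 → 8 → 9 → 10 → 11 → 12 → 13 → 14 → 15 → 16 → 17 → 18 → 19 → 20 → 21 → 22 → 23 → 24 → 25

Answer: 25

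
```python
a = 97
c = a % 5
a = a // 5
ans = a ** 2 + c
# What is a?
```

Trace:
`a = 97` → a = 97
`c = a % 5` → c = 2
`a = a // 5` → a = 19
`ans = a ** 2 + c` → ans = 363
So a = 19

Answer: 19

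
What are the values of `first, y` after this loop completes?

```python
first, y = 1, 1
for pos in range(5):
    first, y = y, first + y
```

Fibonacci: after 5 iterations
`first, y` takes the values: (1, 1) → (1, 2) → (2, 3) → (3, 5) → (5, 8) → (8, 13)

Answer: 8, 13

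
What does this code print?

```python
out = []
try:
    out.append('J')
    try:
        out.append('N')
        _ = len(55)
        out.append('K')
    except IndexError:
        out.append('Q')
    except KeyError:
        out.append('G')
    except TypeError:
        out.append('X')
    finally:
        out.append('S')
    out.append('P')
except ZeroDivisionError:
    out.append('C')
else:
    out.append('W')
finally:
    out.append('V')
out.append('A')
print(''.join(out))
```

Execution trace: 'J' (try body) → 'N' (inner try body) → 'X' (inner except TypeError) → 'S' (inner finally) → 'P' (try body, no exception) → 'W' (else) → 'V' (finally) → 'A' (after the try/except). Output: JNXSPWVA

Answer: JNXSPWVA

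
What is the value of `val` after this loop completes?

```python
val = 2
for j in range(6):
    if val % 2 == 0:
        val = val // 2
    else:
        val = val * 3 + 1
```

Collatz-style transformation from 2
`val` takes the values: 2 → 1 → 4 → 2 → 1 → 4 → 2

Answer: 2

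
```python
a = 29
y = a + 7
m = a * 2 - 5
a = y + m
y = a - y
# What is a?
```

Trace:
`a = 29` → a = 29
`y = a + 7` → y = 36
`m = a * 2 - 5` → m = 53
`a = y + m` → a = 89
`y = a - y` → y = 53
So a = 89

Answer: 89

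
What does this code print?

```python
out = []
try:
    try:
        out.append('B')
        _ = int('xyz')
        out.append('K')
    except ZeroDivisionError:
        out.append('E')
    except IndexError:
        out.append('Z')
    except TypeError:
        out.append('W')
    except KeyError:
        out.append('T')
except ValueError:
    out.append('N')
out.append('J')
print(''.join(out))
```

Execution trace: 'B' (try body) → 'N' (outer except ValueError) → 'J' (after the try/except). Output: BNJ

Answer: BNJ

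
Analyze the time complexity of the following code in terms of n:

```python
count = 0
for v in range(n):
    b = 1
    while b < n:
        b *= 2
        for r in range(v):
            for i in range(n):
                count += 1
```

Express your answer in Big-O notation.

Each loop level contributes: n × log n × n × n. Multiplying the contributions gives O(n^3 log n).

Answer: O(n^3 log n)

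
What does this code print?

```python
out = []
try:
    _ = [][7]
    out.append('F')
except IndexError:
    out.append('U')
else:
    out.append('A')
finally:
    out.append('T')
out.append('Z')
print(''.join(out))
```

Execution trace: 'U' (except IndexError) → 'T' (finally) → 'Z' (after the try/except). Output: UTZ

Answer: UTZ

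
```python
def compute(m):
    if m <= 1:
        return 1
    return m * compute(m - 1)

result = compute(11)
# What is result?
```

compute(11) = 11 * 10 * 9 * 8 * 7 * 6 * 5 * 4 * 3 * 2 * 1 = 39916800

Answer: 39916800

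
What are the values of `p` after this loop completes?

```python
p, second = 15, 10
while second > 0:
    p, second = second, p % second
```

GCD of 15 and 10
`p` takes the values: 15 → 10 → 5

Answer: 5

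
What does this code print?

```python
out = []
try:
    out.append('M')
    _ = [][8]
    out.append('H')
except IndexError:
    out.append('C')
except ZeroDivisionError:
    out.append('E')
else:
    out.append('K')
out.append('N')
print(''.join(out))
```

Execution trace: 'M' (try body) → 'C' (except IndexError) → 'N' (after the try/except). Output: MCN

Answer: MCN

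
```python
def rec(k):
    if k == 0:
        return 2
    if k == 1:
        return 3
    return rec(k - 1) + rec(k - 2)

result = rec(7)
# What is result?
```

Build up from base cases: rec(0)=2, rec(1)=3, rec(2)=5, rec(3)=8, rec(4)=13, rec(5)=21, rec(6)=34, ..., rec(7)=55

Answer: 55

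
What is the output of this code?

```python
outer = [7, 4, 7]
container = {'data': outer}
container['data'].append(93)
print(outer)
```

Key concept: dict holds reference to list.
Step by step:
`outer = [7, 4, 7]` → outer = [7, 4, 7]
`container = {'data': outer}` → container = {'data': [7, 4, 7]}
`container['data'].append(93)` → outer = [7, 4, 7, 93]; container = {'data': [7, 4, 7, 93]}
`print(outer)` → prints [7, 4, 7, 93]

Answer: [7, 4, 7, 93]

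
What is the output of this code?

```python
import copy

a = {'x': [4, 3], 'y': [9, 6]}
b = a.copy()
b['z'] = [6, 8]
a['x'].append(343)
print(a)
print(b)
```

Key concept: shallow copy of dict with mutable values.
Step by step:
`a = {'x': [4, 3], 'y': [9, 6]}` → a = {'x': [4, 3], 'y': [9, 6]}
`b = a.copy()` → b = {'x': [4, 3], 'y': [9, 6]}
`b['z'] = [6, 8]` → b = {'x': [4, 3], 'y': [9, 6], 'z': [6, 8]}
`a['x'].append(343)` → a = {'x': [4, 3, 343], 'y': [9, 6]}; b = {'x': [4, 3, 343], 'y': [9, 6], 'z': [6, 8]}
`print(a)` → prints {'x': [4, 3, 343], 'y': [9, 6]}
`print(b)` → prints {'x': [4, 3, 343], 'y': [9, 6], 'z': [6, 8]}

Answer:
{'x': [4, 3, 343], 'y': [9, 6]}
{'x': [4, 3, 343], 'y': [9, 6], 'z': [6, 8]}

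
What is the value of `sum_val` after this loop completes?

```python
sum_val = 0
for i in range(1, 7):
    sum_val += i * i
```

Sum of squares 1² to 6² = 91
`sum_val` takes the values: 0 → 1 → 5 → 14 → 30 → 55 → 91

Answer: 91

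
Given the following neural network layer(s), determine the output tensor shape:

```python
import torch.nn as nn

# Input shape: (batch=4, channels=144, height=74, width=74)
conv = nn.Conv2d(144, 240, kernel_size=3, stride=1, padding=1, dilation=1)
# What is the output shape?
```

Input: (4, 144, 74, 74) -> Output: (4, 240, 74, 74)

Answer: (4, 240, 74, 74)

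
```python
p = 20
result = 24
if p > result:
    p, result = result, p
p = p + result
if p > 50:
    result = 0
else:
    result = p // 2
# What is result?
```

Trace:
`p = 20` → p = 20
`result = 24` → result = 24
`if p > result: ...` → p > result is False → no variable changes
`p = p + result` → p = 44
`if p > 50: ...` → p > 50 is False, take else branch → result = 22
So result = 22

Answer: 22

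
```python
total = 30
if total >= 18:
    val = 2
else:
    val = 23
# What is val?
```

Trace:
`total = 30` → total = 30
`if total >= 18: ...` → total >= 18 is True → val = 2
So val = 2

Answer: 2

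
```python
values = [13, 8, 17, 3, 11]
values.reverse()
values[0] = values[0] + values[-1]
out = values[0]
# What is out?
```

Trace:
`values = [13, 8, 17, 3, 11]` → values = [13, 8, 17, 3, 11]
`values.reverse()` → values = [11, 3, 17, 8, 13]
`values[0] = values[0] + values[-1]` → values = [24, 3, 17, 8, 13]
`out = values[0]` → out = 24
So out = 24

Answer: 24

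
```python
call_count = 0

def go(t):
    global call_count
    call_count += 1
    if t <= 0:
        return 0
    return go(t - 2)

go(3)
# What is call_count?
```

Linear recursion stepping by 2: 3 calls from t=3 down to ≤0.

Answer: 3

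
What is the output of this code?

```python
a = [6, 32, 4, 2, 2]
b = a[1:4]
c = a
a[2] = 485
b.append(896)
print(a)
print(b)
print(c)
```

Key concept: slice vs alias.
Step by step:
`a = [6, 32, 4, 2, 2]` → a = [6, 32, 4, 2, 2]
`b = a[1:4]` → b = [32, 4, 2]
`c = a` → c = [6, 32, 4, 2, 2] (same object as a)
`a[2] = 485` → a = [6, 32, 485, 2, 2] (same object as c); c = [6, 32, 485, 2, 2] (same object as a)
`b.append(896)` → b = [32, 4, 2, 896]
`print(a)` → prints [6, 32, 485, 2, 2]
`print(b)` → prints [32, 4, 2, 896]
`print(c)` → prints [6, 32, 485, 2, 2]

Answer:
[6, 32, 485, 2, 2]
[32, 4, 2, 896]
[6, 32, 485, 2, 2]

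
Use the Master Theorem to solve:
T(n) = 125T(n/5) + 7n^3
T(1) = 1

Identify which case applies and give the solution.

a=125, b=5, f(n)=7n^3. log_5(125) = 3. Since c=3 = 3, Case 2 applies: T(n) = Θ(n^log_b(a) · log n) = O(n^3 log n).

Answer: O(n^3 log n) - Case 2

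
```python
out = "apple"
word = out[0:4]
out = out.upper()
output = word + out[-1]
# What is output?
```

Trace:
`out = "apple"` → out = 'apple'
`word = out[0:4]` → word = 'appl'
`out = out.upper()` → out = 'APPLE'
`output = word + out[-1]` → output = 'applE'
So output = 'applE'

Answer: 'applE'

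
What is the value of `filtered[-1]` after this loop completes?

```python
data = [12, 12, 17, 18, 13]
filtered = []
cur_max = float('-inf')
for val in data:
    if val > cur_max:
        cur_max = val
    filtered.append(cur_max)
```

Running max ends at 18
`filtered` takes the values: [] → [12] → [12, 12] → [12, 12, 17] → [12, 12, 17, 18] → [12, 12, 17, 18, 18]
So `filtered[-1]` = 18

Answer: 18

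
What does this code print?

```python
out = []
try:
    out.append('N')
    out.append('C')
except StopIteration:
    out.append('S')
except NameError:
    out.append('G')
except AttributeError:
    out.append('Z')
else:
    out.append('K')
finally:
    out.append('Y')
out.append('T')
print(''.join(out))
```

Execution trace: 'N' (try body) → 'C' (try body, no exception) → 'K' (else) → 'Y' (finally) → 'T' (after the try/except). Output: NCKYT

Answer: NCKYT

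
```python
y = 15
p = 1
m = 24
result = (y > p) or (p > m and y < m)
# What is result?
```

Trace:
`y = 15` → y = 15
`p = 1` → p = 1
`m = 24` → m = 24
`result = (y > p) or (p > m and y < m)` → result = True
So result = True

Answer: True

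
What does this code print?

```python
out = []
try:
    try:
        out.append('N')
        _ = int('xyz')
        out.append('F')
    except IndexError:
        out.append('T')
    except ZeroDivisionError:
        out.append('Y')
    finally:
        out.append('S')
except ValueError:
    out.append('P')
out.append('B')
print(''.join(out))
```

Execution trace: 'N' (try body) → 'S' (finally) → 'P' (outer except ValueError) → 'B' (after the try/except). Output: NSPB

Answer: NSPB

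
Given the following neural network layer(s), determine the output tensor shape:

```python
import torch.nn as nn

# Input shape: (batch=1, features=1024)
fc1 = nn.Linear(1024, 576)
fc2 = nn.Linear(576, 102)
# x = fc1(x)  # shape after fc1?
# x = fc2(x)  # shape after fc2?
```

Input: (1, 1024) -> after fc1: (1, 576) -> Output: (1, 102)

Answer: (1, 102)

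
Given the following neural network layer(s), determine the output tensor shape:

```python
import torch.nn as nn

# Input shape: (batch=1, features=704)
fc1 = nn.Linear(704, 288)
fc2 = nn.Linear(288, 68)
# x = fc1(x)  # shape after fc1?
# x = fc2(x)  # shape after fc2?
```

Input: (1, 704) -> after fc1: (1, 288) -> Output: (1, 68)

Answer: (1, 68)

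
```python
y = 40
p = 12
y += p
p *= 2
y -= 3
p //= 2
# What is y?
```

Trace:
`y = 40` → y = 40
`p = 12` → p = 12
`y += p` → y = 52
`p *= 2` → p = 24
`y -= 3` → y = 49
`p //= 2` → p = 12
So y = 49

Answer: 49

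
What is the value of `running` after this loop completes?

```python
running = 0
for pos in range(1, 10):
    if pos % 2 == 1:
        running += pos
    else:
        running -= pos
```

Add odd, subtract even
`running` takes the values: 0 → 1 → -1 → 2 → -2 → 3 → -3 → 4 → -4 → 5

Answer: 5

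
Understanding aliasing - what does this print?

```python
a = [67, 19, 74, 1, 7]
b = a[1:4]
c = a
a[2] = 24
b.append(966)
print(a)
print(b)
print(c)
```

Key concept: slice vs alias.
Step by step:
`a = [67, 19, 74, 1, 7]` → a = [67, 19, 74, 1, 7]
`b = a[1:4]` → b = [19, 74, 1]
`c = a` → c = [67, 19, 74, 1, 7] (same object as a)
`a[2] = 24` → a = [67, 19, 24, 1, 7] (same object as c); c = [67, 19, 24, 1, 7] (same object as a)
`b.append(966)` → b = [19, 74, 1, 966]
`print(a)` → prints [67, 19, 24, 1, 7]
`print(b)` → prints [19, 74, 1, 966]
`print(c)` → prints [67, 19, 24, 1, 7]

Answer:
[67, 19, 24, 1, 7]
[19, 74, 1, 966]
[67, 19, 24, 1, 7]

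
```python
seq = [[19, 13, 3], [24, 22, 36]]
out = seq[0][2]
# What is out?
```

Trace:
`seq = [[19, 13, 3], [24, 22, 36]]` → seq = [[19, 13, 3], [24, 22, 36]]
`out = seq[0][2]` → out = 3
So out = 3

Answer: 3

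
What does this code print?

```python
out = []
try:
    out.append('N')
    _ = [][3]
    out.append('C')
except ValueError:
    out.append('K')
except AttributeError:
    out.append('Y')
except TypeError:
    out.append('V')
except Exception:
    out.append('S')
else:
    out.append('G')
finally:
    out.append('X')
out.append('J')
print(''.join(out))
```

Execution trace: 'N' (try body) → 'S' (except Exception) → 'X' (finally) → 'J' (after the try/except). Output: NSXJ

Answer: NSXJ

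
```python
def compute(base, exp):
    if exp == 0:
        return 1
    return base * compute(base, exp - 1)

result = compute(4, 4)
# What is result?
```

compute(4, 4) = 4 * 4 * 4 * 4 = 256

Answer: 256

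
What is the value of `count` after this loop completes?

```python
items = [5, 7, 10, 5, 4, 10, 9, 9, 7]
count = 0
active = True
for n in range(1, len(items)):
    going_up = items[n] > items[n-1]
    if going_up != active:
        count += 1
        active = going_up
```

Count direction changes in [5, 7, 10, 5, 4, 10, 9, 9, 7]
`count` takes the values: 0 → 1 → 2 → 3

Answer: 3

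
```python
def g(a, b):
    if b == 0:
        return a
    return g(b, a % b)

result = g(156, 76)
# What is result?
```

g(156, 76) -> g(76, 4) -> g(4, 0) -> 4

Answer: 4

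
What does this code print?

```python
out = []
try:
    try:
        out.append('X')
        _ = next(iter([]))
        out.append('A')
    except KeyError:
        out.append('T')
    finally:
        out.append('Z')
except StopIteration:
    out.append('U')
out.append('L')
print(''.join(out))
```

Execution trace: 'X' (try body) → 'Z' (finally) → 'U' (outer except StopIteration) → 'L' (after the try/except). Output: XZUL

Answer: XZUL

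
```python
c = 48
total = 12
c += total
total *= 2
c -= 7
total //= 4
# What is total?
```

Trace:
`c = 48` → c = 48
`total = 12` → total = 12
`c += total` → c = 60
`total *= 2` → total = 24
`c -= 7` → c = 53
`total //= 4` → total = 6
So total = 6

Answer: 6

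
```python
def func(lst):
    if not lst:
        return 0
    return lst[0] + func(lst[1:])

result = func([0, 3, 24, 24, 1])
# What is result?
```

0 + 3 + 24 + 24 + 1 + 0 = 52

Answer: 52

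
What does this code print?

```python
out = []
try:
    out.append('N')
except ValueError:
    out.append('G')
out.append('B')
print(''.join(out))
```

Execution trace: 'N' (try body, no exception) → 'B' (after the try/except). Output: NB

Answer: NB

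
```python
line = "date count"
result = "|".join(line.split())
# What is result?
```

Trace:
`line = "date count"` → line = 'date count'
`result = "|".join(line.split())` → result = 'date|count'
So result = 'date|count'

Answer: 'date|count'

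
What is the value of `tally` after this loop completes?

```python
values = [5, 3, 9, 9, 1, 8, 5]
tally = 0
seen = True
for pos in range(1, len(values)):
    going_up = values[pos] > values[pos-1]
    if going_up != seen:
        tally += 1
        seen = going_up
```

Count direction changes in [5, 3, 9, 9, 1, 8, 5]
`tally` takes the values: 0 → 1 → 2 → 3 → 4 → 5

Answer: 5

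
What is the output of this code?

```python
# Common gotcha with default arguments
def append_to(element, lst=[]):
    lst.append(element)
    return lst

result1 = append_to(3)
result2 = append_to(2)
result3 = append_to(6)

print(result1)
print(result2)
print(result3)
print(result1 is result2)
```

Key concept: mutable default argument gotcha.
Step by step:
`result1 = append_to(3)` → result1 = [3]
`result2 = append_to(2)` → result1 = [3, 2] (same object as result2); result2 = [3, 2] (same object as result1)
`result3 = append_to(6)` → result1 = [3, 2, 6] (same object as result2, result3); result2 = [3, 2, 6] (same object as result1, result3); result3 = [3, 2, 6] (same object as result1, result2)
`print(result1)` → prints [3, 2, 6]
`print(result2)` → prints [3, 2, 6]
`print(result3)` → prints [3, 2, 6]
`print(result1 is result2)` → prints True

Answer:
[3, 2, 6]
[3, 2, 6]
[3, 2, 6]
True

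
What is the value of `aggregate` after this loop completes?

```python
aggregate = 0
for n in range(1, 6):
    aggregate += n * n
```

Sum of squares 1² to 5² = 55
`aggregate` takes the values: 0 → 1 → 5 → 14 → 30 → 55

Answer: 55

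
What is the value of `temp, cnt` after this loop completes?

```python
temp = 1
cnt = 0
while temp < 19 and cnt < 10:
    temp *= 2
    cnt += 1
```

Double until >= 19 or 10 iterations
`temp, cnt` takes the values: (1, 0) → (2, 0) → (2, 1) → (4, 1) → (4, 2) → (8, 2) → (8, 3) → (16, 3) → (16, 4) → (32, 4) → (32, 5)

Answer: 32, 5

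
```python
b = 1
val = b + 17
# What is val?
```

Trace:
`b = 1` → b = 1
`val = b + 17` → val = 18
So val = 18

Answer: 18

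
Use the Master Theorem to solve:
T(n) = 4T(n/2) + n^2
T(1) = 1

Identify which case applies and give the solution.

a=4, b=2, f(n)=n^2. log_2(4) = 2. Since c=2 = 2, Case 2 applies: T(n) = Θ(n^log_b(a) · log n) = O(n^2 log n).

Answer: O(n^2 log n) - Case 2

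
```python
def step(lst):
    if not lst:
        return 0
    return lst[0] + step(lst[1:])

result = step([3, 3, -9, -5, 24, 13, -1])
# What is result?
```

3 + 3 + (-9) + (-5) + 24 + 13 + (-1) + 0 = 28

Answer: 28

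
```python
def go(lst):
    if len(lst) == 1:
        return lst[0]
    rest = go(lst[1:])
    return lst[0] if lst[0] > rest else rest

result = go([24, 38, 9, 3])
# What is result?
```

Recursive max over [24, 38, 9, 3] = 38

Answer: 38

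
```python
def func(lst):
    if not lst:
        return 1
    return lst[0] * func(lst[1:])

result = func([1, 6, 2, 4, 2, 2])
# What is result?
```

Product over [1, 6, 2, 4, 2, 2] = 1 * 6 * 2 * 4 * 2 * 2 = 192

Answer: 192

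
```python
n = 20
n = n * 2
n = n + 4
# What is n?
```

Trace:
`n = 20` → n = 20
`n = n * 2` → n = 40
`n = n + 4` → n = 44
So n = 44

Answer: 44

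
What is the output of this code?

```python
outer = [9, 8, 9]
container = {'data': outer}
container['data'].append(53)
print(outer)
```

Key concept: dict holds reference to list.
Step by step:
`outer = [9, 8, 9]` → outer = [9, 8, 9]
`container = {'data': outer}` → container = {'data': [9, 8, 9]}
`container['data'].append(53)` → outer = [9, 8, 9, 53]; container = {'data': [9, 8, 9, 53]}
`print(outer)` → prints [9, 8, 9, 53]

Answer: [9, 8, 9, 53]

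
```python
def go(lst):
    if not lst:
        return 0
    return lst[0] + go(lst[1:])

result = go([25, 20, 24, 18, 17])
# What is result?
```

25 + 20 + 24 + 18 + 17 + 0 = 104

Answer: 104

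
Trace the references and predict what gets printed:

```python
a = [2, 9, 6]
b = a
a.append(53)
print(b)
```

Key concept: basic list aliasing.
Step by step:
`a = [2, 9, 6]` → a = [2, 9, 6]
`b = a` → b = [2, 9, 6] (same object as a)
`a.append(53)` → a = [2, 9, 6, 53] (same object as b); b = [2, 9, 6, 53] (same object as a)
`print(b)` → prints [2, 9, 6, 53]

Answer: [2, 9, 6, 53]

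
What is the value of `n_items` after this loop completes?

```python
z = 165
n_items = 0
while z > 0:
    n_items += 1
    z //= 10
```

Count digits by repeated division by 10
`n_items` takes the values: 0 → 1 → 2 → 3

Answer: 3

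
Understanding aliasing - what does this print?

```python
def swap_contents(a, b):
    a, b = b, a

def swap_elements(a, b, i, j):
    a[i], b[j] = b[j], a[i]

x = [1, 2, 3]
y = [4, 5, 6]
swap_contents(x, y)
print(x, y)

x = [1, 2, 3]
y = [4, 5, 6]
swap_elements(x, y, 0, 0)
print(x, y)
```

Key concept: parameter rebinding vs mutation.
Step by step:
`x = [1, 2, 3]` → x = [1, 2, 3]
`y = [4, 5, 6]` → y = [4, 5, 6]
`swap_contents(x, y)` → no visible change to tracked variables
`print(x, y)` → prints [1, 2, 3] [4, 5, 6]
`x = [1, 2, 3]` → x = [1, 2, 3]
`y = [4, 5, 6]` → y = [4, 5, 6]
`swap_elements(x, y, 0, 0)` → x = [4, 2, 3]; y = [1, 5, 6]
`print(x, y)` → prints [4, 2, 3] [1, 5, 6]

Answer:
[1, 2, 3] [4, 5, 6]
[4, 2, 3] [1, 5, 6]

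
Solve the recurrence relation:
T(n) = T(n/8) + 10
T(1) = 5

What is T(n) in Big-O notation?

Each step divides n by 8 and adds 10. After log_8(n) steps we reach T(1)=5. So T(n) = 10·log_8(n) + 5 = O(log n).

Answer: O(log n)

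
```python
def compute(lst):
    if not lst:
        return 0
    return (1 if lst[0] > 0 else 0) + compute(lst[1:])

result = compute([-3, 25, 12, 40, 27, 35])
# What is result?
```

Count of positive elements in [-3, 25, 12, 40, 27, 35] = 5

Answer: 5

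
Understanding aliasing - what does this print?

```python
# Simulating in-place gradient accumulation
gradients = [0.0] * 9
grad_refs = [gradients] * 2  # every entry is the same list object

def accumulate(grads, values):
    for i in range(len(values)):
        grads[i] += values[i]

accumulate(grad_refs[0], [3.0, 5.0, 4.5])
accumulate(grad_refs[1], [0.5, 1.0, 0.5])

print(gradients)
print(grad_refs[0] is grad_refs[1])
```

Key concept: gradient accumulation aliasing.
Step by step:
`gradients = [0.0] * 9` → gradients = [0.0, 0.0, 0.0, 0.0, 0.0, 0.0, 0.0, 0.0, 0.0]
`grad_refs = [gradients] * 2` → grad_refs = [[0.0, 0.0, 0.0, 0.0, 0.0, 0.0, 0.0, 0.0, 0.0], [0.0, 0.0, 0.0, 0.0, 0.0, 0.0, 0.0, 0.0, 0.0]]
`accumulate(grad_refs[0], [3.0, 5.0, 4.5])` → gradients = [3.0, 5.0, 4.5, 0.0, 0.0, 0.0, 0.0, 0.0, 0.0]; grad_refs = [[3.0, 5.0, 4.5, 0.0, 0.0, 0.0, 0.0, 0.0, 0.0], [3.0, 5.0, 4.5, 0.0, 0.0, 0.0, 0.0, 0.0, 0.0]]
`accumulate(grad_refs[1], [0.5, 1.0, 0.5])` → gradients = [3.5, 6.0, 5.0, 0.0, 0.0, 0.0, 0.0, 0.0, 0.0]; grad_refs = [[3.5, 6.0, 5.0, 0.0, 0.0, 0.0, 0.0, 0.0, 0.0], [3.5, 6.0, 5.0, 0.0, 0.0, 0.0, 0.0, 0.0, 0.0]]
`print(gradients)` → prints [3.5, 6.0, 5.0, 0.0, 0.0, 0.0, 0.0, 0.0, 0.0]
`print(grad_refs[0] is grad_refs[1])` → prints True

Answer:
[3.5, 6.0, 5.0, 0.0, 0.0, 0.0, 0.0, 0.0, 0.0]
True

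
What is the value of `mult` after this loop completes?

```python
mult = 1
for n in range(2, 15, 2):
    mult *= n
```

Product of even numbers 2 to 14
`mult` takes the values: 1 → 2 → 8 → 48 → 384 → 3840 → 46080 → 645120

Answer: 645120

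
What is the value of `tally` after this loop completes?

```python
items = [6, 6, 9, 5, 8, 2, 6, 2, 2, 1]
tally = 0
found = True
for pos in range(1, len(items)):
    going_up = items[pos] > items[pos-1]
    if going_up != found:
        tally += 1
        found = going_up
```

Count direction changes in [6, 6, 9, 5, 8, 2, 6, 2, 2, 1]
`tally` takes the values: 0 → 1 → 2 → 3 → 4 → 5 → 6 → 7

Answer: 7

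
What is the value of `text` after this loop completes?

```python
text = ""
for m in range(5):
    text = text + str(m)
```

Concatenate digits 0 to 4
`text` takes the values: "" → "0" → "01" → "012" → "0123" → "01234"

Answer: "01234"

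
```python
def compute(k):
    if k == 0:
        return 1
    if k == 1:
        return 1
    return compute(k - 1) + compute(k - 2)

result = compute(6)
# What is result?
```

Build up from base cases: compute(0)=1, compute(1)=1, compute(2)=2, compute(3)=3, compute(4)=5, compute(5)=8, compute(6)=13

Answer: 13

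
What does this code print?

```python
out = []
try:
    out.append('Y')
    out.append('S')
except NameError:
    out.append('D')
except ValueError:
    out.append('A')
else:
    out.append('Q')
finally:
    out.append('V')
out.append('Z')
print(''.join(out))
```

Execution trace: 'Y' (try body) → 'S' (try body, no exception) → 'Q' (else) → 'V' (finally) → 'Z' (after the try/except). Output: YSQVZ

Answer: YSQVZ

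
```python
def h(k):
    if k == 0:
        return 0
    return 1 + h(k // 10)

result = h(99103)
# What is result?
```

Count of digits of 99103: 5

Answer: 5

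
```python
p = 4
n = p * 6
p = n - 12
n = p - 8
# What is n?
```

Trace:
`p = 4` → p = 4
`n = p * 6` → n = 24
`p = n - 12` → p = 12
`n = p - 8` → n = 4
So n = 4

Answer: 4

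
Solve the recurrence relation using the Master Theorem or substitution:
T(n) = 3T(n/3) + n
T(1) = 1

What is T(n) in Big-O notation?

By Master Theorem: a=3, b=3, f(n)=n. Since log_3(3) = 1 and f(n) = Θ(n^1), Case 2 applies. T(n) = O(n log n).

Answer: O(n log n)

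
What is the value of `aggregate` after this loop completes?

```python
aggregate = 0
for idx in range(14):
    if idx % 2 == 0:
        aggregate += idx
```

Sum of even numbers 0 to 13
`aggregate` takes the values: 0 → 2 → 6 → 12 → 20 → 30 → 42

Answer: 42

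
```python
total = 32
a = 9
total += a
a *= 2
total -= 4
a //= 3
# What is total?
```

Trace:
`total = 32` → total = 32
`a = 9` → a = 9
`total += a` → total = 41
`a *= 2` → a = 18
`total -= 4` → total = 37
`a //= 3` → a = 6
So total = 37

Answer: 37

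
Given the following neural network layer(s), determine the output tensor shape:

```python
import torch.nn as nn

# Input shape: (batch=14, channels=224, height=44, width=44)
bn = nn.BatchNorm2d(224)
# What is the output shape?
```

Input: (14, 224, 44, 44) -> Output: (14, 224, 44, 44)

Answer: (14, 224, 44, 44)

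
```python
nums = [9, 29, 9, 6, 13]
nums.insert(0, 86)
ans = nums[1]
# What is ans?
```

Trace:
`nums = [9, 29, 9, 6, 13]` → nums = [9, 29, 9, 6, 13]
`nums.insert(0, 86)` → nums = [86, 9, 29, 9, 6, 13]
`ans = nums[1]` → ans = 9
So ans = 9

Answer: 9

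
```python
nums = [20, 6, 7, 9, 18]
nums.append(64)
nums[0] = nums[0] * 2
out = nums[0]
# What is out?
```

Trace:
`nums = [20, 6, 7, 9, 18]` → nums = [20, 6, 7, 9, 18]
`nums.append(64)` → nums = [20, 6, 7, 9, 18, 64]
`nums[0] = nums[0] * 2` → nums = [40, 6, 7, 9, 18, 64]
`out = nums[0]` → out = 40
So out = 40

Answer: 40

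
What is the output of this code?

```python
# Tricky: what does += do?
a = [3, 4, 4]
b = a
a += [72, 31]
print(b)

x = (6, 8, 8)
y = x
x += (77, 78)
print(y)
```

Key concept: += behavior differs for mutable vs immutable.
Step by step:
`a = [3, 4, 4]` → a = [3, 4, 4]
`b = a` → b = [3, 4, 4] (same object as a)
`a += [72, 31]` → a = [3, 4, 4, 72, 31] (same object as b); b = [3, 4, 4, 72, 31] (same object as a)
`print(b)` → prints [3, 4, 4, 72, 31]
`x = (6, 8, 8)` → x = (6, 8, 8)
`y = x` → y = (6, 8, 8)
`x += (77, 78)` → x = (6, 8, 8, 77, 78)
`print(y)` → prints (6, 8, 8)

Answer:
[3, 4, 4, 72, 31]
(6, 8, 8)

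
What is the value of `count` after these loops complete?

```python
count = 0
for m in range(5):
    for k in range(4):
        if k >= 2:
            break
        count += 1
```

Inner breaks at 2, outer runs 5 times
`count` takes the values: 0 → 1 → 2 → 3 → 4 → 5 → 6 → 7 → 8 → 9 → 10

Answer: 10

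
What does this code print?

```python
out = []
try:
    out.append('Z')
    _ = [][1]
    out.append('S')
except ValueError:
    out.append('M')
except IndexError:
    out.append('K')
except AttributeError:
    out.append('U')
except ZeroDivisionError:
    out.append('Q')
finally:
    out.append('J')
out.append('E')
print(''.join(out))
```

Execution trace: 'Z' (try body) → 'K' (except IndexError) → 'J' (finally) → 'E' (after the try/except). Output: ZKJE

Answer: ZKJE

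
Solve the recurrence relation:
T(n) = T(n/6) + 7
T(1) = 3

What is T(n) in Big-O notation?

Each step divides n by 6 and adds 7. After log_6(n) steps we reach T(1)=3. So T(n) = 7·log_6(n) + 3 = O(log n).

Answer: O(log n)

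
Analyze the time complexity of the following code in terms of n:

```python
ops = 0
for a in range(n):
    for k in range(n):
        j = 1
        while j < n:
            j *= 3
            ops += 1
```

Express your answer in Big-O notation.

Each loop level contributes: n × n × log n. Multiplying the contributions gives O(n^2 log n).

Answer: O(n^2 log n)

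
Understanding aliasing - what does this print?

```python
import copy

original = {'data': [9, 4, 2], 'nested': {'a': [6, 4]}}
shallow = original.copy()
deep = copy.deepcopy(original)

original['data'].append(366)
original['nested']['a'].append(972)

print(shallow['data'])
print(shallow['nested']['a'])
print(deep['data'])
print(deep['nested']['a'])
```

Key concept: comparing shallow vs deep copy.
Step by step:
`original = {'data': [9, 4, 2], 'nested': {'a': [6, 4]}}` → original = {'data': [9, 4, 2], 'nested': {'a': [6, 4]}}
`shallow = original.copy()` → shallow = {'data': [9, 4, 2], 'nested': {'a': [6, 4]}}
`deep = copy.deepcopy(original)` → deep = {'data': [9, 4, 2], 'nested': {'a': [6, 4]}}
`original['data'].append(366)` → original = {'data': [9, 4, 2, 366], 'nested': {'a': [6, 4]}}; shallow = {'data': [9, 4, 2, 366], 'nested': {'a': [6, 4]}}
`original['nested']['a'].append(972)` → original = {'data': [9, 4, 2, 366], 'nested': {'a': [6, 4, 972]}}; shallow = {'data': [9, 4, 2, 366], 'nested': {'a': [6, 4, 972]}}
`print(shallow['data'])` → prints [9, 4, 2, 366]
`print(shallow['nested']['a'])` → prints [6, 4, 972]
`print(deep['data'])` → prints [9, 4, 2]
`print(deep['nested']['a'])` → prints [6, 4]

Answer:
[9, 4, 2, 366]
[6, 4, 972]
[9, 4, 2]
[6, 4]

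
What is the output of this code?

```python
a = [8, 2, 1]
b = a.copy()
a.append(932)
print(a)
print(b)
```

Key concept: list.copy() creates independent copy.
Step by step:
`a = [8, 2, 1]` → a = [8, 2, 1]
`b = a.copy()` → b = [8, 2, 1]
`a.append(932)` → a = [8, 2, 1, 932]
`print(a)` → prints [8, 2, 1, 932]
`print(b)` → prints [8, 2, 1]

Answer:
[8, 2, 1, 932]
[8, 2, 1]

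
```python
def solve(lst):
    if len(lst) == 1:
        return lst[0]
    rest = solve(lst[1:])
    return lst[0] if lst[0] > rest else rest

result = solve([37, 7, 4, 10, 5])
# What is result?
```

Recursive max over [37, 7, 4, 10, 5] = 37

Answer: 37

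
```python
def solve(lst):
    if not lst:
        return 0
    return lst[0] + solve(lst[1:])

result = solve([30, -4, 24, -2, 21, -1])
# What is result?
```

30 + (-4) + 24 + (-2) + 21 + (-1) + 0 = 68

Answer: 68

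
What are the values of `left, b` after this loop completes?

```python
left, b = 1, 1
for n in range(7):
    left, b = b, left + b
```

Fibonacci: after 7 iterations
`left, b` takes the values: (1, 1) → (1, 2) → (2, 3) → (3, 5) → (5, 8) → (8, 13) → (13, 21) → (21, 34)

Answer: 21, 34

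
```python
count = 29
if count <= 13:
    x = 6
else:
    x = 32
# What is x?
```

Trace:
`count = 29` → count = 29
`if count <= 13: ...` → count <= 13 is False, take else branch → x = 32
So x = 32

Answer: 32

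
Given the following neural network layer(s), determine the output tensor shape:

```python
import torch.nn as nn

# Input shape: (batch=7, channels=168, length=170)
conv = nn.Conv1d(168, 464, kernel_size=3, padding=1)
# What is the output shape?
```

Input: (7, 168, 170) -> Output: (7, 464, 170)

Answer: (7, 464, 170)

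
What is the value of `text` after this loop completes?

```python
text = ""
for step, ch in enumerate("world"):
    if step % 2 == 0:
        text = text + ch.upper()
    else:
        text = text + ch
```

Uppercase even positions in 'world'
`text` takes the values: "" → "W" → "Wo" → "WoR" → "WoRl" → "WoRlD"

Answer: "WoRlD"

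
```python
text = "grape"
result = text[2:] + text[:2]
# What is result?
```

Trace:
`text = "grape"` → text = 'grape'
`result = text[2:] + text[:2]` → result = 'apegr'
So result = 'apegr'

Answer: 'apegr'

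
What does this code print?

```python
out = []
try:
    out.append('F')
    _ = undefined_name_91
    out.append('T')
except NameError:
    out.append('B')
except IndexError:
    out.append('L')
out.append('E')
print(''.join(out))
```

Execution trace: 'F' (try body) → 'B' (except NameError) → 'E' (after the try/except). Output: FBE

Answer: FBE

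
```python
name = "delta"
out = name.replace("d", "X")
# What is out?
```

Trace:
`name = "delta"` → name = 'delta'
`out = name.replace("d", "X")` → out = 'Xelta'
So out = 'Xelta'

Answer: 'Xelta'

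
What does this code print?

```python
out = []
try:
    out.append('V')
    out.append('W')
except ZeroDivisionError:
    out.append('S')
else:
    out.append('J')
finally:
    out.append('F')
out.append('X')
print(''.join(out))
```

Execution trace: 'V' (try body) → 'W' (try body, no exception) → 'J' (else) → 'F' (finally) → 'X' (after the try/except). Output: VWJFX

Answer: VWJFX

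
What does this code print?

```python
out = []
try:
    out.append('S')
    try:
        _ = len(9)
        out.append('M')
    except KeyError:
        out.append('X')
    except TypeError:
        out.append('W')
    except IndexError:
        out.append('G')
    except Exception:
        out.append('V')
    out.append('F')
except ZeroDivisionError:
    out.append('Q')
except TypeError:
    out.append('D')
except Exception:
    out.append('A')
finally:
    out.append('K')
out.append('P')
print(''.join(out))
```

Execution trace: 'S' (try body) → 'W' (inner except TypeError) → 'F' (try body, no exception) → 'K' (finally) → 'P' (after the try/except). Output: SWFKP

Answer: SWFKP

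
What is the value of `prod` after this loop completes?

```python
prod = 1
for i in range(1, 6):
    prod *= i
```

5! = 120
`prod` takes the values: 1 → 2 → 6 → 24 → 120

Answer: 120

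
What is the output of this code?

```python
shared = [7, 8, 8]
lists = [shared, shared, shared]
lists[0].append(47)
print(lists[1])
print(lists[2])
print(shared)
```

Key concept: list of same reference.
Step by step:
`shared = [7, 8, 8]` → shared = [7, 8, 8]
`lists = [shared, shared, shared]` → lists = [[7, 8, 8], [7, 8, 8], [7, 8, 8]]
`lists[0].append(47)` → shared = [7, 8, 8, 47]; lists = [[7, 8, 8, 47], [7, 8, 8, 47], [7, 8, 8, 47]]
`print(lists[1])` → prints [7, 8, 8, 47]
`print(lists[2])` → prints [7, 8, 8, 47]
`print(shared)` → prints [7, 8, 8, 47]

Answer:
[7, 8, 8, 47]
[7, 8, 8, 47]
[7, 8, 8, 47]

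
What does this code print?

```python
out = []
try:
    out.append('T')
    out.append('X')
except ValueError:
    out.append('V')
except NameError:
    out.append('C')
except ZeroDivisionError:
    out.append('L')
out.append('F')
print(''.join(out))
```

Execution trace: 'T' (try body) → 'X' (try body, no exception) → 'F' (after the try/except). Output: TXF

Answer: TXF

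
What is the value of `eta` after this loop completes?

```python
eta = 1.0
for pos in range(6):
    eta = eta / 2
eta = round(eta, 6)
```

Halving LR 6 times: 1 / 2^6
`eta` takes the values: 1.0 → 0.5 → 0.25 → 0.125 → 0.0625 → 0.03125 → 0.015625

Answer: 0.015625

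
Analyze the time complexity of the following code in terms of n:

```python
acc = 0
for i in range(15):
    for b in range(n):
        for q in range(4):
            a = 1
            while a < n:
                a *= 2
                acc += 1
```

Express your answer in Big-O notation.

Each loop level contributes: 1 × n × 1 × log n. Multiplying the contributions gives O(n log n).

Answer: O(n log n)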